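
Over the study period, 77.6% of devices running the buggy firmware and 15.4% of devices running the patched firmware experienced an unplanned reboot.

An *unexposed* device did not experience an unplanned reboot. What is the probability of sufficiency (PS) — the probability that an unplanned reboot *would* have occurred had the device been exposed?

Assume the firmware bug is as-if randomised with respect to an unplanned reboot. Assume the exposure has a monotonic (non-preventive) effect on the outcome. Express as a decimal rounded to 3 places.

PS ≈ 0.735

p₁ = 0.776, p₀ = 0.154.
Under exogeneity and monotonicity, PS = (p₁ − p₀) / (1 − p₀).
PS = (0.776 − 0.154) / (1 − 0.154) = 0.622 / 0.846 ≈ 0.7352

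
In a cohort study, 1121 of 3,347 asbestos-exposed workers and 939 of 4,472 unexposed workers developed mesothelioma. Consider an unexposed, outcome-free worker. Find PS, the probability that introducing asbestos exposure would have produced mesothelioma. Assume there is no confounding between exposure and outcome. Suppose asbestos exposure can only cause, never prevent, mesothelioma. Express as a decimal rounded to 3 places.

p₁ = P(outcome | exposed) = 1121/3347 = 0.33493
p₀ = P(outcome | unexposed) = 939/4472 = 0.20997
Under exogeneity and monotonicity, PS = (p₁ − p₀) / (1 − p₀).
PS = (0.33493 − 0.20997) / (1 − 0.20997) = 0.12495 / 0.79003 ≈ 0.1582

PS ≈ 0.158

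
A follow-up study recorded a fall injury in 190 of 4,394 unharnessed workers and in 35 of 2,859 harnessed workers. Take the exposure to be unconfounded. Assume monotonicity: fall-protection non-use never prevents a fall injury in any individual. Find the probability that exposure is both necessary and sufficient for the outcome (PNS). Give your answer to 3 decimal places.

p₁ = P(outcome | exposed) = 190/4394 = 0.043241
p₀ = P(outcome | unexposed) = 35/2859 = 0.012242
Under exogeneity and monotonicity, PNS = p₁ − p₀.
PNS = 0.043241 − 0.012242 = 0.030999

PNS ≈ 0.031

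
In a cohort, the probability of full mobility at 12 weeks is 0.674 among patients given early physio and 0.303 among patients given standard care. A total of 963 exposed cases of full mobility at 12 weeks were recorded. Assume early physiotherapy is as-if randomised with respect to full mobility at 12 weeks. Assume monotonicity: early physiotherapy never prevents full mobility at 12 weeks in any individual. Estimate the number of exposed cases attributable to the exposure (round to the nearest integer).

about 530 cases

Let p₁ = 0.674, p₀ = 0.303.
PN = (p₁ − p₀)/p₁ = (0.674 − 0.303) / 0.674 ≈ 0.55045.
Attributable cases ≈ PN × (exposed cases) = 0.55045 × 963 ≈ 530.08.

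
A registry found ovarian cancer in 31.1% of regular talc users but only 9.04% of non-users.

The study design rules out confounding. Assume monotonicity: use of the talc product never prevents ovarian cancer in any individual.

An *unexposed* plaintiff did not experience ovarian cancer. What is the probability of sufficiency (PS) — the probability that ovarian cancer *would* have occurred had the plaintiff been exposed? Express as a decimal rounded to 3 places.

p₁ = 0.311, p₀ = 0.0904.
Under exogeneity and monotonicity, PS = (p₁ − p₀) / (1 − p₀).
PS = (0.311 − 0.0904) / (1 − 0.0904) = 0.2206 / 0.9096 ≈ 0.2425

PS ≈ 0.243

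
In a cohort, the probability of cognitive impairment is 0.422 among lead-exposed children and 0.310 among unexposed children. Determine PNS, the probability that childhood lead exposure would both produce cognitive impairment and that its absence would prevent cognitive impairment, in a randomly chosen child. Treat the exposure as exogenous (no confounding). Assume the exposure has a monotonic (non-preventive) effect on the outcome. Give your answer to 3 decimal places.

PNS ≈ 0.112

Let p₁ = 0.422, p₀ = 0.31.
Under exogeneity and monotonicity, PNS = p₁ − p₀.
PNS = 0.422 − 0.31 = 0.112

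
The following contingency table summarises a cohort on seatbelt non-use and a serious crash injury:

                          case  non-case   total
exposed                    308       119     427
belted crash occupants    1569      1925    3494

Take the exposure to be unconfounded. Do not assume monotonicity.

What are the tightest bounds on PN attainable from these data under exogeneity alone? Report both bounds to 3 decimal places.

p₁ = P(outcome | exposed) = 308/427 = 0.72131
p₀ = P(outcome | unexposed) = 1569/3494 = 0.44906
Under exogeneity alone the bounds on PN are max{0,(p₁−p₀)/p₁} ≤ PN ≤ min{1,(1−p₀)/p₁}.
  lower = (p₁ − p₀)/p₁ = 0.27226 / 0.72131 ≈ 0.3774
  upper = min{1, (1 − p₀)/p₁} = 0.55094 / 0.72131 ≈ 0.7638

0.377 ≤ PN ≤ 0.764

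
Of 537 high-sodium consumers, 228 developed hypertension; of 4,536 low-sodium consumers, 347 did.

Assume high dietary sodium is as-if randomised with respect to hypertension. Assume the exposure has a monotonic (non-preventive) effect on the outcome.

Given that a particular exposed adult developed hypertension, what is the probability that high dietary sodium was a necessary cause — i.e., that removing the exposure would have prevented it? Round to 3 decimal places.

p₁ = P(outcome | exposed) = 228/537 = 0.42458
p₀ = P(outcome | unexposed) = 347/4536 = 0.076499
Under exogeneity and monotonicity, PN = (p₁ − p₀) / p₁.
PN = (0.42458 − 0.076499) / 0.42458 = 0.34808 / 0.42458 ≈ 0.8198

PN ≈ 0.820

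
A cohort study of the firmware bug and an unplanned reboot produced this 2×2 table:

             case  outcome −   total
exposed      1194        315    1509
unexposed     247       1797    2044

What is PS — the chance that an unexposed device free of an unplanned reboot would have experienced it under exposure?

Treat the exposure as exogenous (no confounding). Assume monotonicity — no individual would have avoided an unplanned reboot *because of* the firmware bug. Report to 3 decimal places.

PS ≈ 0.763

p₁ = P(outcome | exposed) = 1194/1509 = 0.79125
p₀ = P(outcome | unexposed) = 247/2044 = 0.12084
Under exogeneity and monotonicity, PS = (p₁ − p₀)/(1 − p₀).
PS = (0.79125 − 0.12084) / 0.87916 ≈ 0.7626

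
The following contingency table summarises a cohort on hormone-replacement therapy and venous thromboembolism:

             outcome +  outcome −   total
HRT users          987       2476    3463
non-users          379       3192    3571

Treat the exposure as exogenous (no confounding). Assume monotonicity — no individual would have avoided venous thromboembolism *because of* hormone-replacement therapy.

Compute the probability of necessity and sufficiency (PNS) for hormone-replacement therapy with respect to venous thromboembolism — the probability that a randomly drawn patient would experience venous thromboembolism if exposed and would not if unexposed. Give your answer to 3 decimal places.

PNS ≈ 0.179

p₁ = P(outcome | exposed) = 987/3463 = 0.28501
p₀ = P(outcome | unexposed) = 379/3571 = 0.10613
Under exogeneity and monotonicity, PNS = p₁ − p₀.
PNS = 0.28501 − 0.10613 = 0.17888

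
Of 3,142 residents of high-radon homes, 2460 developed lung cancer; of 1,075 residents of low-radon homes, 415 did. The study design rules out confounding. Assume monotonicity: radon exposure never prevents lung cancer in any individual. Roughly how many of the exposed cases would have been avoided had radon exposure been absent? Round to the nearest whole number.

p₁ = P(outcome | exposed) = 2460/3142 = 0.78294
p₀ = P(outcome | unexposed) = 415/1075 = 0.38605
PN = (p₁ − p₀)/p₁ = (0.78294 − 0.38605) / 0.78294 ≈ 0.50693.
Attributable cases ≈ PN × (exposed cases) = 0.50693 × 2460 ≈ 1247.04.

about 1247 cases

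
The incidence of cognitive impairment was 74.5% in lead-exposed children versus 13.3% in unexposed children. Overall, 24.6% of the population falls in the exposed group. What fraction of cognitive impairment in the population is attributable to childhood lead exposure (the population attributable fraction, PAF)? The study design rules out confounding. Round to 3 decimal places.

PAF ≈ 0.531

p₁ = 0.745, p₀ = 0.133.
Overall risk P(Y=1) = π·p₁ + (1−π)·p₀ = 0.246×0.745 + 0.754×0.133 = 0.28355.
Under exogeneity, PAF = [P(Y=1) − p₀] / P(Y=1).
PAF = (0.28355 − 0.133) / 0.28355 ≈ 0.5310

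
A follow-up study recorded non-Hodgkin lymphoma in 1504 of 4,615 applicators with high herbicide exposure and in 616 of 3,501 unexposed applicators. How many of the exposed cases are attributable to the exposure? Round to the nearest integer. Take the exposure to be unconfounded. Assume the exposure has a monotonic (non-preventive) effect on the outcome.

p₁ = P(outcome | exposed) = 1504/4615 = 0.32589
p₀ = P(outcome | unexposed) = 616/3501 = 0.17595
PN = (p₁ − p₀)/p₁ = (0.32589 − 0.17595) / 0.32589 ≈ 0.46010.
Attributable cases ≈ PN × (exposed cases) = 0.46010 × 1504 ≈ 691.99.

about 692 cases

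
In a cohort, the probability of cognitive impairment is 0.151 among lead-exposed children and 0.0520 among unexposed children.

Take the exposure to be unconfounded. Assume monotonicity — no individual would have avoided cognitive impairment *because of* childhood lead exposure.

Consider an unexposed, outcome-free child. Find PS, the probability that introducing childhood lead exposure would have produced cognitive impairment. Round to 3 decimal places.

PS ≈ 0.104

Let p₁ = 0.151, p₀ = 0.052.
Under exogeneity and monotonicity, PS = (p₁ − p₀) / (1 − p₀).
PS = (0.151 − 0.052) / (1 − 0.052) = 0.099 / 0.948 ≈ 0.1044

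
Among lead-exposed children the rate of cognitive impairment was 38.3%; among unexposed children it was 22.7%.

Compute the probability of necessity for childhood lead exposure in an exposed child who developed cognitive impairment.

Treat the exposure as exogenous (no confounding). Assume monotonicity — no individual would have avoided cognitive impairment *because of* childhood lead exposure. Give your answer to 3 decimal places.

PN ≈ 0.407

p₁ = 0.383, p₀ = 0.227.
Under exogeneity and monotonicity, PN = (p₁ − p₀) / p₁.
PN = (0.383 − 0.227) / 0.383 = 0.156 / 0.383 ≈ 0.4073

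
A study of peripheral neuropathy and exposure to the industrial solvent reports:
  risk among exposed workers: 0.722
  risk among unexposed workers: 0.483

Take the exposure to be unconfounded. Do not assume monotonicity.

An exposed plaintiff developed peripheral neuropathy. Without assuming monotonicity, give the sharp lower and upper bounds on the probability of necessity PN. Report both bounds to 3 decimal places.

0.331 ≤ PN ≤ 0.716

Let p₁ = 0.722, p₀ = 0.483.
Under exogeneity alone the bounds on PN are max{0,(p₁−p₀)/p₁} ≤ PN ≤ min{1,(1−p₀)/p₁}.
  lower = (p₁ − p₀)/p₁ = 0.239 / 0.722 ≈ 0.3310
  upper = min{1, (1 − p₀)/p₁} = 0.517 / 0.722 ≈ 0.7161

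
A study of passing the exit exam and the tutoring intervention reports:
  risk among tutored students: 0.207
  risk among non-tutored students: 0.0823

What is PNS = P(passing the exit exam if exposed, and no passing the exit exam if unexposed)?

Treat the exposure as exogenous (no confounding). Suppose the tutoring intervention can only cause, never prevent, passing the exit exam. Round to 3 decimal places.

PNS ≈ 0.125

Let p₁ = 0.207, p₀ = 0.0823.
Under exogeneity and monotonicity, PNS = p₁ − p₀.
PNS = 0.207 − 0.0823 = 0.1247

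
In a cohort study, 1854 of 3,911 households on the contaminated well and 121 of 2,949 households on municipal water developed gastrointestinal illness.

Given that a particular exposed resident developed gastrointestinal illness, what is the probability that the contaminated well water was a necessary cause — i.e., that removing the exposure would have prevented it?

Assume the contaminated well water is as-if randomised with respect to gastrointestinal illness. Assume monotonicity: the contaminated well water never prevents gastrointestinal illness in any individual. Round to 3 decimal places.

PN ≈ 0.913

p₁ = P(outcome | exposed) = 1854/3911 = 0.47405
p₀ = P(outcome | unexposed) = 121/2949 = 0.041031
Under exogeneity and monotonicity, PN = (p₁ − p₀) / p₁.
PN = (0.47405 − 0.041031) / 0.47405 = 0.43302 / 0.47405 ≈ 0.9134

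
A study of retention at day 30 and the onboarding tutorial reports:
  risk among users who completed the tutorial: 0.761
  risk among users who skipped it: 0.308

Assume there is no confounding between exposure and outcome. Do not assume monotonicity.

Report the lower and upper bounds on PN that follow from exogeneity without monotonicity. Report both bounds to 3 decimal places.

0.595 ≤ PN ≤ 0.909

Let p₁ = 0.761, p₀ = 0.308.
Under exogeneity alone the bounds on PN are max{0,(p₁−p₀)/p₁} ≤ PN ≤ min{1,(1−p₀)/p₁}.
  lower = (p₁ − p₀)/p₁ = 0.453 / 0.761 ≈ 0.5953
  upper = min{1, (1 − p₀)/p₁} = 0.692 / 0.761 ≈ 0.9093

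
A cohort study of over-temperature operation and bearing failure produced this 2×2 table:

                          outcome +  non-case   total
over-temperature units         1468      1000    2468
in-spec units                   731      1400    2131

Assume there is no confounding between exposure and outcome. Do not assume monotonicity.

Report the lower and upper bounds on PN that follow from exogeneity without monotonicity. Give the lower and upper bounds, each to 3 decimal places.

0.423 ≤ PN ≤ 1.000

p₁ = P(outcome | exposed) = 1468/2468 = 0.59481
p₀ = P(outcome | unexposed) = 731/2131 = 0.34303
Under exogeneity alone the bounds on PN are max{0,(p₁−p₀)/p₁} ≤ PN ≤ min{1,(1−p₀)/p₁}.
  lower = (p₁ − p₀)/p₁ = 0.25178 / 0.59481 ≈ 0.4233
  upper = min{1, (1 − p₀)/p₁} = 0.65697 / 0.59481 ≈ 1.1045 → capped at 1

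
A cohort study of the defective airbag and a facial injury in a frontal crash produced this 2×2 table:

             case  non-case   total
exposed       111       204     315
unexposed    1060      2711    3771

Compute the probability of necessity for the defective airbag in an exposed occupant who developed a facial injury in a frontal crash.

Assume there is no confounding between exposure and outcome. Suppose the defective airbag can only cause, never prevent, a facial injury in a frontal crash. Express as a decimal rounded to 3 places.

p₁ = P(outcome | exposed) = 111/315 = 0.35238
p₀ = P(outcome | unexposed) = 1060/3771 = 0.28109
Under exogeneity and monotonicity, PN = (p₁ − p₀)/p₁.
PN = (0.35238 − 0.28109) / 0.35238 ≈ 0.2023

PN ≈ 0.202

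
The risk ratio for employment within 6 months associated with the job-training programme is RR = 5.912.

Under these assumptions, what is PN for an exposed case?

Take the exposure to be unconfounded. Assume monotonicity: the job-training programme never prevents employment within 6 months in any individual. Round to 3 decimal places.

PN ≈ 0.831

Under exogeneity and monotonicity, PN = (RR − 1) / RR = 1 − 1/RR.
PN = (5.912 − 1) / 5.912 = 4.912 / 5.912 ≈ 0.8309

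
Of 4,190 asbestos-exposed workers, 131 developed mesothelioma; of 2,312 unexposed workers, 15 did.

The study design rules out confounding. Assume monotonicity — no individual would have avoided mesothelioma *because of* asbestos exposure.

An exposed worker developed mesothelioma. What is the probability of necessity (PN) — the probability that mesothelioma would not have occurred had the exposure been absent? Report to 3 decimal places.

PN ≈ 0.792

p₁ = P(outcome | exposed) = 131/4190 = 0.031265
p₀ = P(outcome | unexposed) = 15/2312 = 0.0064879
Under exogeneity and monotonicity, PN = (p₁ − p₀) / p₁.
PN = (0.031265 − 0.0064879) / 0.031265 = 0.024777 / 0.031265 ≈ 0.7925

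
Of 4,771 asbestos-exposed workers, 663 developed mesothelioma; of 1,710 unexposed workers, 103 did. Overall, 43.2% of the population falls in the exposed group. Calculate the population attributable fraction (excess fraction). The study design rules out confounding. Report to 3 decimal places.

p₁ = P(outcome | exposed) = 663/4771 = 0.13896
p₀ = P(outcome | unexposed) = 103/1710 = 0.060234
Overall risk P(Y=1) = π·p₁ + (1−π)·p₀ = 0.432×0.13896 + 0.568×0.060234 = 0.094246.
Under exogeneity, PAF = [P(Y=1) − p₀] / P(Y=1).
PAF = (0.094246 − 0.060234) / 0.094246 ≈ 0.3609

PAF ≈ 0.361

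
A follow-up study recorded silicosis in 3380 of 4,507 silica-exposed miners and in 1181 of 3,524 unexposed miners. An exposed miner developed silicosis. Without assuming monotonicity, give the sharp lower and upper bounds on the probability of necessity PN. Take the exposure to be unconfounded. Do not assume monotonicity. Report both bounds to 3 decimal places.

p₁ = P(outcome | exposed) = 3380/4507 = 0.74994
p₀ = P(outcome | unexposed) = 1181/3524 = 0.33513
Under exogeneity alone the bounds on PN are max{0,(p₁−p₀)/p₁} ≤ PN ≤ min{1,(1−p₀)/p₁}.
  lower = (p₁ − p₀)/p₁ = 0.41481 / 0.74994 ≈ 0.5531
  upper = min{1, (1 − p₀)/p₁} = 0.66487 / 0.74994 ≈ 0.8866

0.553 ≤ PN ≤ 0.887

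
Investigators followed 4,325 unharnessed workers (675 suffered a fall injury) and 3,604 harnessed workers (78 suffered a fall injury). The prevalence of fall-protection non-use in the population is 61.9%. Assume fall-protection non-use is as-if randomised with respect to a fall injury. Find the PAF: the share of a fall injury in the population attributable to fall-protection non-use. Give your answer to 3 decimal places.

p₁ = P(outcome | exposed) = 675/4325 = 0.15607
p₀ = P(outcome | unexposed) = 78/3604 = 0.021643
Overall risk P(Y=1) = π·p₁ + (1−π)·p₀ = 0.619×0.15607 + 0.381×0.021643 = 0.10485.
Under exogeneity, PAF = [P(Y=1) − p₀] / P(Y=1).
PAF = (0.10485 − 0.021643) / 0.10485 ≈ 0.7936

PAF ≈ 0.794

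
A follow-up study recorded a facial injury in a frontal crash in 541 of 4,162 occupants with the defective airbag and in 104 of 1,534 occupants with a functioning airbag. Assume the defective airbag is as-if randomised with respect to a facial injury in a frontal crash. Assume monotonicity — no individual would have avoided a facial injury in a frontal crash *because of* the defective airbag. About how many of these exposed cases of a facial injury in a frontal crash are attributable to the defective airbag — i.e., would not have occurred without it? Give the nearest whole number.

about 259 cases

p₁ = P(outcome | exposed) = 541/4162 = 0.12999
p₀ = P(outcome | unexposed) = 104/1534 = 0.067797
PN = (p₁ − p₀)/p₁ = (0.12999 − 0.067797) / 0.12999 ≈ 0.47843.
Attributable cases ≈ PN × (exposed cases) = 0.47843 × 541 ≈ 258.83.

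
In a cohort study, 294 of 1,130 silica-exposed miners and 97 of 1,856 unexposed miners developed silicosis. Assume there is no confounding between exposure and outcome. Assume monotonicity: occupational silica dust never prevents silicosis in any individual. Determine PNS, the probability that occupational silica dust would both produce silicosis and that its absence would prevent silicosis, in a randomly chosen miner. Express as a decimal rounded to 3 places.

PNS ≈ 0.208

p₁ = P(outcome | exposed) = 294/1130 = 0.26018
p₀ = P(outcome | unexposed) = 97/1856 = 0.052263
Under exogeneity and monotonicity, PNS = p₁ − p₀.
PNS = 0.26018 − 0.052263 = 0.20791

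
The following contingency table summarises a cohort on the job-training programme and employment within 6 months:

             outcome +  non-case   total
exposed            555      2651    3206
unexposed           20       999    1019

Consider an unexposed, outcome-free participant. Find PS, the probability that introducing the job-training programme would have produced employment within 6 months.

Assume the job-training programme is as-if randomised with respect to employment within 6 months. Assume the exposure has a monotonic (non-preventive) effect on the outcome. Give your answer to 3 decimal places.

p₁ = P(outcome | exposed) = 555/3206 = 0.17311
p₀ = P(outcome | unexposed) = 20/1019 = 0.019627
Under exogeneity and monotonicity, PS = (p₁ − p₀) / (1 − p₀).
PS = (0.17311 − 0.019627) / (1 − 0.019627) = 0.15349 / 0.98037 ≈ 0.1566

PS ≈ 0.157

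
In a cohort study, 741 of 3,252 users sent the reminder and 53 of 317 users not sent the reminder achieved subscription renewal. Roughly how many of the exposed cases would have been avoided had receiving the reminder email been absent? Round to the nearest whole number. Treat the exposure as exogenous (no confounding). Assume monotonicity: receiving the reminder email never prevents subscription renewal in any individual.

p₁ = P(outcome | exposed) = 741/3252 = 0.22786
p₀ = P(outcome | unexposed) = 53/317 = 0.16719
PN = (p₁ − p₀)/p₁ = (0.22786 − 0.16719) / 0.22786 ≈ 0.26625.
Attributable cases ≈ PN × (exposed cases) = 0.26625 × 741 ≈ 197.29.

about 197 cases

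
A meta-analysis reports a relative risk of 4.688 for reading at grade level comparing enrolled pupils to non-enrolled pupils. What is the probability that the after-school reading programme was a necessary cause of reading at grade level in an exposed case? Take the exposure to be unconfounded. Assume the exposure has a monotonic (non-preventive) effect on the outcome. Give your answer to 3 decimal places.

Under exogeneity and monotonicity, PN = (RR − 1) / RR = 1 − 1/RR.
PN = (4.688 − 1) / 4.688 = 3.688 / 4.688 ≈ 0.7867

PN ≈ 0.787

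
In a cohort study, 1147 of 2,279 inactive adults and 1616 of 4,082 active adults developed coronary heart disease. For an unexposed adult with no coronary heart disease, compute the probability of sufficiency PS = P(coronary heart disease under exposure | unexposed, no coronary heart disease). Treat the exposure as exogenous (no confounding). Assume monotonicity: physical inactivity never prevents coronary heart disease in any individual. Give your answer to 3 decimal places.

PS ≈ 0.178

p₁ = P(outcome | exposed) = 1147/2279 = 0.50329
p₀ = P(outcome | unexposed) = 1616/4082 = 0.39588
Under exogeneity and monotonicity, PS = (p₁ − p₀) / (1 − p₀).
PS = (0.50329 − 0.39588) / (1 − 0.39588) = 0.10741 / 0.60412 ≈ 0.1778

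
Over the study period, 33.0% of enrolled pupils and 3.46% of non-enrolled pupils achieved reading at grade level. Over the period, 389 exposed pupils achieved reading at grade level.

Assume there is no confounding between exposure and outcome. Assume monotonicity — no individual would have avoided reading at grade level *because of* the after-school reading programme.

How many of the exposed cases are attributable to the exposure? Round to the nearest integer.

about 348 cases

p₁ = 0.33, p₀ = 0.0346.
PN = (p₁ − p₀)/p₁ = (0.33 − 0.0346) / 0.33 ≈ 0.89515.
Attributable cases ≈ PN × (exposed cases) = 0.89515 × 389 ≈ 348.21.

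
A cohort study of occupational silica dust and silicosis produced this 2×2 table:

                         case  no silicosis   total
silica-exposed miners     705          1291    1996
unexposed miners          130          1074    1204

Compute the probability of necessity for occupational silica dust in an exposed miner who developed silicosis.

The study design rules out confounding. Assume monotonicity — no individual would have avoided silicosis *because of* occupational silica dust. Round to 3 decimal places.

PN ≈ 0.694

p₁ = P(outcome | exposed) = 705/1996 = 0.35321
p₀ = P(outcome | unexposed) = 130/1204 = 0.10797
Under exogeneity and monotonicity, PN = (p₁ − p₀)/p₁.
PN = (0.35321 − 0.10797) / 0.35321 ≈ 0.6943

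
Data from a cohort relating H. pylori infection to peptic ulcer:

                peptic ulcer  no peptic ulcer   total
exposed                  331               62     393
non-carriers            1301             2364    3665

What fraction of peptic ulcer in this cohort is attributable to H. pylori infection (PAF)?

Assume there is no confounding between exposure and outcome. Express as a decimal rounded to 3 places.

p₁ = P(outcome | exposed) = 331/393 = 0.84224
p₀ = P(outcome | unexposed) = 1301/3665 = 0.35498
Exposure prevalence π = 393/4058 = 0.096846; overall risk P(Y=1) = 0.40217.
Under exogeneity, PAF = [P(Y=1) − p₀]/P(Y=1).
PAF = (0.40217 − 0.35498) / 0.40217 ≈ 0.1173

PAF ≈ 0.117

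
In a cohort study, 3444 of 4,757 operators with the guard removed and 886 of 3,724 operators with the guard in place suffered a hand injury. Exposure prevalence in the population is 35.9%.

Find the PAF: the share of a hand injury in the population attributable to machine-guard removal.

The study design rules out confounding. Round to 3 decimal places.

p₁ = P(outcome | exposed) = 3444/4757 = 0.72399
p₀ = P(outcome | unexposed) = 886/3724 = 0.23792
Overall risk P(Y=1) = π·p₁ + (1−π)·p₀ = 0.359×0.72399 + 0.641×0.23792 = 0.41242.
Under exogeneity, PAF = [P(Y=1) − p₀] / P(Y=1).
PAF = (0.41242 − 0.23792) / 0.41242 ≈ 0.4231

PAF ≈ 0.423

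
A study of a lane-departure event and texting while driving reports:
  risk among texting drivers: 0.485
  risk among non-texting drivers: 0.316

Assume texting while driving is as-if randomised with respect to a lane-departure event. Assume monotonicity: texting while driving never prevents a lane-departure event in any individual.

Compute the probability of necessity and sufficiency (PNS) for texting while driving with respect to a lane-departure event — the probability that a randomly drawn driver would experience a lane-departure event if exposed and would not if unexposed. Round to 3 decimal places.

PNS ≈ 0.169

Let p₁ = 0.485, p₀ = 0.316.
Under exogeneity and monotonicity, PNS = p₁ − p₀.
PNS = 0.485 − 0.316 = 0.169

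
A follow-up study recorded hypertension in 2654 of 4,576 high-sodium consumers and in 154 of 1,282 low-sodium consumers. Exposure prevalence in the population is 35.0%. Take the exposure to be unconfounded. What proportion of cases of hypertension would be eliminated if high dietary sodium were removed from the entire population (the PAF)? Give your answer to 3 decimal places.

p₁ = P(outcome | exposed) = 2654/4576 = 0.57998
p₀ = P(outcome | unexposed) = 154/1282 = 0.12012
Overall risk P(Y=1) = π·p₁ + (1−π)·p₀ = 0.35×0.57998 + 0.65×0.12012 = 0.28108.
Under exogeneity, PAF = [P(Y=1) − p₀] / P(Y=1).
PAF = (0.28108 − 0.12012) / 0.28108 ≈ 0.5726

PAF ≈ 0.573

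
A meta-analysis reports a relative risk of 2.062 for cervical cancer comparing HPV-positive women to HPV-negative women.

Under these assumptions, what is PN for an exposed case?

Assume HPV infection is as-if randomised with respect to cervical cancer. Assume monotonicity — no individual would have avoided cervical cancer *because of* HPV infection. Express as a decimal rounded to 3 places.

Under exogeneity and monotonicity, PN = (RR − 1) / RR = 1 − 1/RR.
PN = (2.062 − 1) / 2.062 = 1.062 / 2.062 ≈ 0.5150

PN ≈ 0.515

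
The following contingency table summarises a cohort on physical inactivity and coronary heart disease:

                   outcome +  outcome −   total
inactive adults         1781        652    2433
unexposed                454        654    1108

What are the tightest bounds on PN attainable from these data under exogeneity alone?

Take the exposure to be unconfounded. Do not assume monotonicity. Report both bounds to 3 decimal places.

p₁ = P(outcome | exposed) = 1781/2433 = 0.73202
p₀ = P(outcome | unexposed) = 454/1108 = 0.40975
Under exogeneity alone the bounds on PN are max{0,(p₁−p₀)/p₁} ≤ PN ≤ min{1,(1−p₀)/p₁}.
  lower = (p₁ − p₀)/p₁ = 0.32227 / 0.73202 ≈ 0.4402
  upper = min{1, (1 − p₀)/p₁} = 0.59025 / 0.73202 ≈ 0.8063

0.440 ≤ PN ≤ 0.806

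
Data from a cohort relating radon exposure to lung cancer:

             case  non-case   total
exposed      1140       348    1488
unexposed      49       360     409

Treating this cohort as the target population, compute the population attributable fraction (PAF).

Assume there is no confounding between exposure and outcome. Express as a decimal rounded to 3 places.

p₁ = P(outcome | exposed) = 1140/1488 = 0.76613
p₀ = P(outcome | unexposed) = 49/409 = 0.1198
Exposure prevalence π = 1488/1897 = 0.7844; overall risk P(Y=1) = 0.62678.
Under exogeneity, PAF = [P(Y=1) − p₀]/P(Y=1).
PAF = (0.62678 − 0.1198) / 0.62678 ≈ 0.8089

PAF ≈ 0.809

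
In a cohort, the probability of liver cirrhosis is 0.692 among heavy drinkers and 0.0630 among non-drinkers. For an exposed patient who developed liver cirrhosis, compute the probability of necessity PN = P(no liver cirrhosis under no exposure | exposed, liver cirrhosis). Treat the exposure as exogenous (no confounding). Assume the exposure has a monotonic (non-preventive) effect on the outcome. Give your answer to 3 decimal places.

Let p₁ = 0.692, p₀ = 0.063.
Under exogeneity and monotonicity, PN = (p₁ − p₀) / p₁.
PN = (0.692 − 0.063) / 0.692 = 0.629 / 0.692 ≈ 0.9090

PN ≈ 0.909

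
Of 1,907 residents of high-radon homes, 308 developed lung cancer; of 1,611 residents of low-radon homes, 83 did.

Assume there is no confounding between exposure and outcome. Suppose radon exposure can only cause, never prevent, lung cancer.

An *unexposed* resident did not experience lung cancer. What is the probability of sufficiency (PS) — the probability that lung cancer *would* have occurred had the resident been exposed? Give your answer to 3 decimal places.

PS ≈ 0.116

p₁ = P(outcome | exposed) = 308/1907 = 0.16151
p₀ = P(outcome | unexposed) = 83/1611 = 0.051521
Under exogeneity and monotonicity, PS = (p₁ − p₀) / (1 − p₀).
PS = (0.16151 − 0.051521) / (1 − 0.051521) = 0.10999 / 0.94848 ≈ 0.1160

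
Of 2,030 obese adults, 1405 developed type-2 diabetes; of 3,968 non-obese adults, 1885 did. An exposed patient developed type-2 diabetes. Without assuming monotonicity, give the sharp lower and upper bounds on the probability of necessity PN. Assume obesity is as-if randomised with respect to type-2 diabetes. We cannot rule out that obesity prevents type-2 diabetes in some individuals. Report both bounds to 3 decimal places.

p₁ = P(outcome | exposed) = 1405/2030 = 0.69212
p₀ = P(outcome | unexposed) = 1885/3968 = 0.47505
Under exogeneity alone the bounds on PN are max{0,(p₁−p₀)/p₁} ≤ PN ≤ min{1,(1−p₀)/p₁}.
  lower = (p₁ − p₀)/p₁ = 0.21707 / 0.69212 ≈ 0.3136
  upper = min{1, (1 − p₀)/p₁} = 0.52495 / 0.69212 ≈ 0.7585

0.314 ≤ PN ≤ 0.758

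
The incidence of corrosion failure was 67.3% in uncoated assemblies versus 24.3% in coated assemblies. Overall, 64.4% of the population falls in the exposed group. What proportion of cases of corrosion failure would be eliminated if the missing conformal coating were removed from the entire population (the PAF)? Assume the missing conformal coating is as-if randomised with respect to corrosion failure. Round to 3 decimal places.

PAF ≈ 0.533

p₁ = 0.673, p₀ = 0.243.
Overall risk P(Y=1) = π·p₁ + (1−π)·p₀ = 0.644×0.673 + 0.356×0.243 = 0.51992.
Under exogeneity, PAF = [P(Y=1) − p₀] / P(Y=1).
PAF = (0.51992 − 0.243) / 0.51992 ≈ 0.5326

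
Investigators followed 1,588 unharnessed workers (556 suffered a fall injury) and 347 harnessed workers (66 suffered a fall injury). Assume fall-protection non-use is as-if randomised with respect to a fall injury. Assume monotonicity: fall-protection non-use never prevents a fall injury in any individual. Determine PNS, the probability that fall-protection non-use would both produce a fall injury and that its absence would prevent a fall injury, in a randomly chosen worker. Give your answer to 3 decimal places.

PNS ≈ 0.160

p₁ = P(outcome | exposed) = 556/1588 = 0.35013
p₀ = P(outcome | unexposed) = 66/347 = 0.1902
Under exogeneity and monotonicity, PNS = p₁ − p₀.
PNS = 0.35013 − 0.1902 = 0.15992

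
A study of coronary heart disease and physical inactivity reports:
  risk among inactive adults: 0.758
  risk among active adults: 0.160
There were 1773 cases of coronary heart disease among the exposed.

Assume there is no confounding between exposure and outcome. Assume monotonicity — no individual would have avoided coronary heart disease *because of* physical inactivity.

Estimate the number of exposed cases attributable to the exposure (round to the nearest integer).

Let p₁ = 0.758, p₀ = 0.16.
PN = (p₁ − p₀)/p₁ = (0.758 − 0.16) / 0.758 ≈ 0.78892.
Attributable cases ≈ PN × (exposed cases) = 0.78892 × 1773 ≈ 1398.75.

about 1399 cases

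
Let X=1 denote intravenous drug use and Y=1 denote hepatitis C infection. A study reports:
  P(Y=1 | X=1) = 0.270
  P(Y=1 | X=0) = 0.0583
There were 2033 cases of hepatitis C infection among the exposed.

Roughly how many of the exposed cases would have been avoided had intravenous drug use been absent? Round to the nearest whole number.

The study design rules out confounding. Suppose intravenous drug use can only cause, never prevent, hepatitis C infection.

about 1594 cases

Let p₁ = 0.27, p₀ = 0.0583.
PN = (p₁ − p₀)/p₁ = (0.27 − 0.0583) / 0.27 ≈ 0.78407.
Attributable cases ≈ PN × (exposed cases) = 0.78407 × 2033 ≈ 1594.02.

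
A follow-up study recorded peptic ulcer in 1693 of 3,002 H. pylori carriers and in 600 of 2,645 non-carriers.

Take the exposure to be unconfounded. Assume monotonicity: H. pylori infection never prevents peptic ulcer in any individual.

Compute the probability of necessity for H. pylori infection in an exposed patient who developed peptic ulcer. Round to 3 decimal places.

PN ≈ 0.598

p₁ = P(outcome | exposed) = 1693/3002 = 0.56396
p₀ = P(outcome | unexposed) = 600/2645 = 0.22684
Under exogeneity and monotonicity, PN = (p₁ − p₀) / p₁.
PN = (0.56396 − 0.22684) / 0.56396 = 0.33711 / 0.56396 ≈ 0.5978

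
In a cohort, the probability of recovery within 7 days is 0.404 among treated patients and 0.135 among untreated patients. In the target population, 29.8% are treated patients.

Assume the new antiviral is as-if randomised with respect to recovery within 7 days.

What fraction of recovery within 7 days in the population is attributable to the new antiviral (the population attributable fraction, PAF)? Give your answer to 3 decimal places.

PAF ≈ 0.373

Let p₁ = 0.404, p₀ = 0.135.
Overall risk P(Y=1) = π·p₁ + (1−π)·p₀ = 0.298×0.404 + 0.702×0.135 = 0.21516.
Under exogeneity, PAF = [P(Y=1) − p₀] / P(Y=1).
PAF = (0.21516 − 0.135) / 0.21516 ≈ 0.3726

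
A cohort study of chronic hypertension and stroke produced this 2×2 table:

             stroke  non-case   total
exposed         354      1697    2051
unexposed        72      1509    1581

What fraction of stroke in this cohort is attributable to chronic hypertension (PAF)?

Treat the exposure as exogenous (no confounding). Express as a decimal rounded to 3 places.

p₁ = P(outcome | exposed) = 354/2051 = 0.1726
p₀ = P(outcome | unexposed) = 72/1581 = 0.045541
Exposure prevalence π = 2051/3632 = 0.5647; overall risk P(Y=1) = 0.11729.
Under exogeneity, PAF = [P(Y=1) − p₀]/P(Y=1).
PAF = (0.11729 − 0.045541) / 0.11729 ≈ 0.6117

PAF ≈ 0.612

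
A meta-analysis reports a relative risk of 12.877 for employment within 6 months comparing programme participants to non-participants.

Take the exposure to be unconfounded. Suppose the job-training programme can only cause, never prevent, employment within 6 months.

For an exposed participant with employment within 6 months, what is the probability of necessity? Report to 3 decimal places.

Under exogeneity and monotonicity, PN = (RR − 1) / RR = 1 − 1/RR.
PN = (12.877 − 1) / 12.877 = 11.88 / 12.877 ≈ 0.9223

PN ≈ 0.922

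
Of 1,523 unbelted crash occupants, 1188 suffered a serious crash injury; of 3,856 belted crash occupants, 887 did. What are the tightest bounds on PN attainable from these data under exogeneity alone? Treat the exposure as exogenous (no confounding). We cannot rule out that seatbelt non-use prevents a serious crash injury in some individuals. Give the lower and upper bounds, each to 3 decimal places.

0.705 ≤ PN ≤ 0.987

p₁ = P(outcome | exposed) = 1188/1523 = 0.78004
p₀ = P(outcome | unexposed) = 887/3856 = 0.23003
Under exogeneity alone the bounds on PN are max{0,(p₁−p₀)/p₁} ≤ PN ≤ min{1,(1−p₀)/p₁}.
  lower = (p₁ − p₀)/p₁ = 0.55001 / 0.78004 ≈ 0.7051
  upper = min{1, (1 − p₀)/p₁} = 0.76997 / 0.78004 ≈ 0.9871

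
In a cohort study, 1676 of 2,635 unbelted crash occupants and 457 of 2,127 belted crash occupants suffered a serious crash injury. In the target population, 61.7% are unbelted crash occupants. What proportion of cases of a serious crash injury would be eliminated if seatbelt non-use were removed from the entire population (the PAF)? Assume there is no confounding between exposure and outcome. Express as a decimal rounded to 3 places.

p₁ = P(outcome | exposed) = 1676/2635 = 0.63605
p₀ = P(outcome | unexposed) = 457/2127 = 0.21486
Overall risk P(Y=1) = π·p₁ + (1−π)·p₀ = 0.617×0.63605 + 0.383×0.21486 = 0.47473.
Under exogeneity, PAF = [P(Y=1) − p₀] / P(Y=1).
PAF = (0.47473 − 0.21486) / 0.47473 ≈ 0.5474

PAF ≈ 0.547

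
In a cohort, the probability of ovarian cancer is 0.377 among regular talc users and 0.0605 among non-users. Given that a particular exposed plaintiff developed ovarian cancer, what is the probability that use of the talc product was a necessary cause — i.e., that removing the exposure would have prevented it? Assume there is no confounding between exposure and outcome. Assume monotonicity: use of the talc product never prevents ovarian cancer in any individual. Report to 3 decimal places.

PN ≈ 0.840

Let p₁ = 0.377, p₀ = 0.0605.
Under exogeneity and monotonicity, PN = (p₁ − p₀) / p₁.
PN = (0.377 − 0.0605) / 0.377 = 0.3165 / 0.377 ≈ 0.8395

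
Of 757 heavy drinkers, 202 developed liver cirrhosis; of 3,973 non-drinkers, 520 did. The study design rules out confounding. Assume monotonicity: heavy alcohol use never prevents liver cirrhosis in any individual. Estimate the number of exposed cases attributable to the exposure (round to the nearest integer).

about 103 cases

p₁ = P(outcome | exposed) = 202/757 = 0.26684
p₀ = P(outcome | unexposed) = 520/3973 = 0.13088
PN = (p₁ − p₀)/p₁ = (0.26684 − 0.13088) / 0.26684 ≈ 0.50951.
Attributable cases ≈ PN × (exposed cases) = 0.50951 × 202 ≈ 102.92.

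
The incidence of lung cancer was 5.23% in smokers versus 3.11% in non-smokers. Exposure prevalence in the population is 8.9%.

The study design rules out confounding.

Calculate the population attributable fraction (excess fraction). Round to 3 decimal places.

p₁ = 0.0523, p₀ = 0.0311.
Overall risk P(Y=1) = π·p₁ + (1−π)·p₀ = 0.089×0.0523 + 0.911×0.0311 = 0.032987.
Under exogeneity, PAF = [P(Y=1) − p₀] / P(Y=1).
PAF = (0.032987 − 0.0311) / 0.032987 ≈ 0.0572

PAF ≈ 0.057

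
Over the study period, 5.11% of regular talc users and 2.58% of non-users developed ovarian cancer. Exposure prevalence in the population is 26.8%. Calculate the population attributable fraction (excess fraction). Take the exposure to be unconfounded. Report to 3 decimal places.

PAF ≈ 0.208

p₁ = 0.0511, p₀ = 0.0258.
Overall risk P(Y=1) = π·p₁ + (1−π)·p₀ = 0.268×0.0511 + 0.732×0.0258 = 0.03258.
Under exogeneity, PAF = [P(Y=1) − p₀] / P(Y=1).
PAF = (0.03258 − 0.0258) / 0.03258 ≈ 0.2081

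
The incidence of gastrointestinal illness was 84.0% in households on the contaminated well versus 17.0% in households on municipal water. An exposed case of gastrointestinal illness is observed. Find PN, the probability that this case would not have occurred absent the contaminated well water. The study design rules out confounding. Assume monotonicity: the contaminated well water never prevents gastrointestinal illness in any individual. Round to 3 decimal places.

p₁ = 0.84, p₀ = 0.17.
Under exogeneity and monotonicity, PN = (p₁ − p₀) / p₁.
PN = (0.84 − 0.17) / 0.84 = 0.67 / 0.84 ≈ 0.7976

PN ≈ 0.798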